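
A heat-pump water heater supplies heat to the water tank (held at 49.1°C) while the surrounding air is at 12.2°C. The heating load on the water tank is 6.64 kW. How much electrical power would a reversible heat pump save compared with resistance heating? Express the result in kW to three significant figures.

5.88 kW

In absolute terms T_C = 285.35 K and T_H = 322.25 K, so ΔT = 36.90 K.
COP_Carnot = T_H/ΔT = 322.25/36.90 = 8.733.
Resistance heating needs Ẇ_res = Q̇_H = 6.640 kW; the reversible heat pump needs only Ẇ_hp = Q̇_H/COP = 0.7603 kW.
Saving = 6.640 − 0.7603 = 5.880 kW.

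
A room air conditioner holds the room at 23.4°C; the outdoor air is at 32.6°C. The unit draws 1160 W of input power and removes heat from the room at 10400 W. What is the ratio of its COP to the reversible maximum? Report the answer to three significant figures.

0.278

COP_actual = Q̇_C/Ẇ = 10400/1160 = 8.966.
In absolute terms T_C = 296.55 K and T_H = 305.75 K, so ΔT = 9.200 K.
COP_Carnot = T_C/ΔT = 296.55/9.200 = 32.23.
η_II = COP_actual/COP_Carnot = 8.966/32.23 = 0.2781.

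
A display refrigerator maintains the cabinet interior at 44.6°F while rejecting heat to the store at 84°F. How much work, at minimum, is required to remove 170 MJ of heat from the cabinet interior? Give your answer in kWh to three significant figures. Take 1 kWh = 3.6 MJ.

In absolute terms T_C = 280.15 K and T_H = 302.04 K, so ΔT = 21.89 K.
The reversible limit is COP_R = T_C/ΔT = 12.80, so W_min = Q_C/COP = Q_C·ΔT/T_C.
W_min = 170.0 × 21.89/280.15 = 13.28 MJ = 3.690 kWh.

3.69 kWh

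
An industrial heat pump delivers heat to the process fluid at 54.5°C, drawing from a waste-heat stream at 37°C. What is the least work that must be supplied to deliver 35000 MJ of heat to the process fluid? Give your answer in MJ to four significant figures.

In absolute terms T_C = 310.15 K and T_H = 327.65 K, so ΔT = 17.50 K.
The reversible limit is COP_HP = T_H/ΔT = 18.72, so W_min = Q_H/COP = Q_H·ΔT/T_H.
W_min = 35000 × 17.50/327.65 = 1869 MJ.

1869 MJ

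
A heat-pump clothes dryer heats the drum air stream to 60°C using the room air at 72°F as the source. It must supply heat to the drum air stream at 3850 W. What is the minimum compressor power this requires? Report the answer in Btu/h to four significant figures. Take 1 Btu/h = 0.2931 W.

In absolute terms T_C = 295.37 K and T_H = 333.15 K, so ΔT = 37.78 K.
COP_Carnot = T_H/ΔT = 333.15/37.78 = 8.819.
Ẇ_min = Q̇/COP_Carnot = 3850/8.819 = 436.6 W = 1490 Btu/h.

1490 Btu/h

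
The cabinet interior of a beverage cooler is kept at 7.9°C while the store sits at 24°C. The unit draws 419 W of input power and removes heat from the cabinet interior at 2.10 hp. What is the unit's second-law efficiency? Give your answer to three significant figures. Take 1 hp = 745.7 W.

0.214

Converting, Q̇_C = 2.100 hp = 1566 W, so COP_actual = Q̇_C/Ẇ = 1566/419.0 = 3.737.
In absolute terms T_C = 281.05 K and T_H = 297.15 K, so ΔT = 16.10 K.
COP_Carnot = T_C/ΔT = 281.05/16.10 = 17.46.
η_II = COP_actual/COP_Carnot = 3.737/17.46 = 0.2141.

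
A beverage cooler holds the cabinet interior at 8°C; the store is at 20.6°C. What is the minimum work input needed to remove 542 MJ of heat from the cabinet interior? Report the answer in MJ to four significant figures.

In absolute terms T_C = 281.15 K and T_H = 293.75 K, so ΔT = 12.60 K.
The reversible limit is COP_R = T_C/ΔT = 22.31, so W_min = Q_C/COP = Q_C·ΔT/T_C.
W_min = 542.0 × 12.60/281.15 = 24.29 MJ.

24.29 MJ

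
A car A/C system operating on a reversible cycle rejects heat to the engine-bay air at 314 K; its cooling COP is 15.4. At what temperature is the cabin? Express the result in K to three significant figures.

295 K

For a Carnot refrigerator COP_R = T_C/(T_H − T_C), so T_C = COP·T_H/(1 + COP).
With T_H = 314.00 K, T_C = 15.4 × 314.00/16.40 = 294.85 K.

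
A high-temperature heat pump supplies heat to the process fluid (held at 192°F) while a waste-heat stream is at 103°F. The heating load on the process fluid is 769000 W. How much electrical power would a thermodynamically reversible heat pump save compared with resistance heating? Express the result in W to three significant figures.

In absolute terms T_C = 312.59 K and T_H = 362.04 K, so ΔT = 49.44 K.
COP_Carnot = T_H/ΔT = 362.04/49.44 = 7.322.
Resistance heating needs Ẇ_res = Q̇_H = 769000 W; the reversible heat pump needs only Ẇ_hp = Q̇_H/COP = 105000 W.
Saving = 769000 − 105000 = 664000 W.

664000 W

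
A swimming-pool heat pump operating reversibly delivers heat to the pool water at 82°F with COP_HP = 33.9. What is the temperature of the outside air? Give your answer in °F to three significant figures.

66.0 °F

COP_HP = T_H/(T_H − T_C) gives T_H − T_C = T_H/COP.
With T_H = 300.93 K, T_C = 300.93 × (1 − 1/33.9) = 292.05 K.
Converting, 292.05 K = 66.02°F.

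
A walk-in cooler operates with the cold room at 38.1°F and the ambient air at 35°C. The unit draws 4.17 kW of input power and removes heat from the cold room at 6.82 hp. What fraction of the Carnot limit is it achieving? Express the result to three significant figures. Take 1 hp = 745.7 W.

Converting, Q̇_C = 6.820 hp = 5.086 kW, so COP_actual = Q̇_C/Ẇ = 5.086/4.170 = 1.220.
In absolute terms T_C = 276.54 K and T_H = 308.15 K, so ΔT = 31.61 K.
COP_Carnot = T_C/ΔT = 276.54/31.61 = 8.748.
η_II = COP_actual/COP_Carnot = 1.220/8.748 = 0.1394.

0.139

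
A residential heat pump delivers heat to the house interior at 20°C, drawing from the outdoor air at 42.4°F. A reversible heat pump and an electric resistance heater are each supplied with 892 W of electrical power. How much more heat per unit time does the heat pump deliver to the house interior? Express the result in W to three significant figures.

17500 W

In absolute terms T_C = 278.93 K and T_H = 293.15 K, so ΔT = 14.22 K.
COP_Carnot = T_H/ΔT = 293.15/14.22 = 20.61.
The heat pump delivers Q̇_H = COP × Ẇ = 18390 W; the resistance heater delivers Ẇ = 892.0 W.
Extra = (COP − 1)·Ẇ = 17490 W.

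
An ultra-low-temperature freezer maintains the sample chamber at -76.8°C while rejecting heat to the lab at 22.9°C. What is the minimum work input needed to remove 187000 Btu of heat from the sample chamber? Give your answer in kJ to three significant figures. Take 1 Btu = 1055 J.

100000 kJ

In absolute terms T_C = 196.35 K and T_H = 296.05 K, so ΔT = 99.70 K.
The reversible limit is COP_R = T_C/ΔT = 1.969, so W_min = Q_C/COP = Q_C·ΔT/T_C.
W_min = 187000 × 99.70/196.35 = 94950 Btu = 100200 kJ.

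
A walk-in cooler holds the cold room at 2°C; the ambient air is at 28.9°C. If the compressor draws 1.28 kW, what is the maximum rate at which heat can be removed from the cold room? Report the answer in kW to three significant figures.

In absolute terms T_C = 275.15 K and T_H = 302.05 K, so ΔT = 26.90 K.
COP_Carnot = T_C/ΔT = 275.15/26.90 = 10.23.
Q̇_max = COP_Carnot × Ẇ = 10.23 × 1.280 kW = 13.09 kW.

13.1 kW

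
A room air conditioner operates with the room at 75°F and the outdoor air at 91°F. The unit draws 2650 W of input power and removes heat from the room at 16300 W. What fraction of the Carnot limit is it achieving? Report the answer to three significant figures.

COP_actual = Q̇_C/Ẇ = 16300/2650 = 6.151.
In absolute terms T_C = 297.04 K and T_H = 305.93 K, so ΔT = 8.889 K.
COP_Carnot = T_C/ΔT = 297.04/8.889 = 33.42.
η_II = COP_actual/COP_Carnot = 6.151/33.42 = 0.1841.

0.184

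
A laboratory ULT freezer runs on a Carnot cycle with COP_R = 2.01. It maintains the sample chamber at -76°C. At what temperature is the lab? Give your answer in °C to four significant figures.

22.08 °C

COP_R = T_C/(T_H − T_C) gives T_H − T_C = T_C/COP.
With T_C = 197.15 K, T_H = 197.15 × (1 + 1/2.01) = 295.23 K.
Converting, 295.23 K = 22.08°C.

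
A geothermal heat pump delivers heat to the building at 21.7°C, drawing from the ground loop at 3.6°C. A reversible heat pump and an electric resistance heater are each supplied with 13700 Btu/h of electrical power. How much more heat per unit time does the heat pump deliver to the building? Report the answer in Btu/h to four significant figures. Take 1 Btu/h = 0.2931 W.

In absolute terms T_C = 276.75 K and T_H = 294.85 K, so ΔT = 18.10 K.
COP_Carnot = T_H/ΔT = 294.85/18.10 = 16.29.
The heat pump delivers Q̇_H = COP × Ẇ = 223200 Btu/h; the resistance heater delivers Ẇ = 13700 Btu/h.
Extra = (COP − 1)·Ẇ = 209500 Btu/h.

209500 Btu/h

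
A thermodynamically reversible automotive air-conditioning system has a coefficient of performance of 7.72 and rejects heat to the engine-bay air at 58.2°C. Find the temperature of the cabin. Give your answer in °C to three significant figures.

For a Carnot refrigerator COP_R = T_C/(T_H − T_C), so T_C = COP·T_H/(1 + COP).
With T_H = 331.35 K, T_C = 7.72 × 331.35/8.720 = 293.35 K.
Converting, 293.35 K = 20.20°C.

20.2 °C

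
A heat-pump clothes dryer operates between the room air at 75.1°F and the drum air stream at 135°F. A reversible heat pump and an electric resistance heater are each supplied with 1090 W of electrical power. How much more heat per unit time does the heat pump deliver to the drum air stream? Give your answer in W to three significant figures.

9730 W

In absolute terms T_C = 297.09 K and T_H = 330.37 K, so ΔT = 33.28 K.
COP_Carnot = T_H/ΔT = 330.37/33.28 = 9.928.
The heat pump delivers Q̇_H = COP × Ẇ = 10820 W; the resistance heater delivers Ẇ = 1090 W.
Extra = (COP − 1)·Ẇ = 9731 W.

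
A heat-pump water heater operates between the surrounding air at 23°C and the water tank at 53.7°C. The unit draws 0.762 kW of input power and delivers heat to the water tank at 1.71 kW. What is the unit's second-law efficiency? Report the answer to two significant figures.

COP_actual = Q̇_H/Ẇ = 1.710/0.7620 = 2.244.
In absolute terms T_C = 296.15 K and T_H = 326.85 K, so ΔT = 30.70 K.
COP_Carnot = T_H/ΔT = 326.85/30.70 = 10.65.
η_II = COP_actual/COP_Carnot = 2.244/10.65 = 0.2108.

0.21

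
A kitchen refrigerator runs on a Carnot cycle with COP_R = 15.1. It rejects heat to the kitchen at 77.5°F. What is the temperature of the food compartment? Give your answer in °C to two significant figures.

6.7 °C

For a Carnot refrigerator COP_R = T_C/(T_H − T_C), so T_C = COP·T_H/(1 + COP).
With T_H = 298.43 K, T_C = 15.1 × 298.43/16.10 = 279.89 K.
Converting, 279.89 K = 6.74°C.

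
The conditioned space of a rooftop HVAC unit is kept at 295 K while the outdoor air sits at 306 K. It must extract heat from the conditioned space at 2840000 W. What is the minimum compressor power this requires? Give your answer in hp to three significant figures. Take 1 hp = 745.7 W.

The reservoir spacing is ΔT = 306 − 295 = 11.00 K.
COP_Carnot = T_C/ΔT = 295.00/11.00 = 26.82.
Ẇ_min = Q̇/COP_Carnot = 2840000/26.82 = 105900 W = 142.0 hp.

142 hp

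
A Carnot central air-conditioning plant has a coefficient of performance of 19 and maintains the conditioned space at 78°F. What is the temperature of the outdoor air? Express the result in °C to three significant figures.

41.3 °C

COP_R = T_C/(T_H − T_C) gives T_H − T_C = T_C/COP.
With T_C = 298.71 K, T_H = 298.71 × (1 + 1/19) = 314.43 K.
Converting, 314.43 K = 41.28°C.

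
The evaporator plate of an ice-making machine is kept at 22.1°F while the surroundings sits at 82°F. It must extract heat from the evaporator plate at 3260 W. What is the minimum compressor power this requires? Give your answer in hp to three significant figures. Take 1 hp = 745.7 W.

In absolute terms T_C = 267.65 K and T_H = 300.93 K, so ΔT = 33.28 K.
COP_Carnot = T_C/ΔT = 267.65/33.28 = 8.043.
Ẇ_min = Q̇/COP_Carnot = 3260/8.043 = 405.3 W = 0.5436 hp.

0.544 hp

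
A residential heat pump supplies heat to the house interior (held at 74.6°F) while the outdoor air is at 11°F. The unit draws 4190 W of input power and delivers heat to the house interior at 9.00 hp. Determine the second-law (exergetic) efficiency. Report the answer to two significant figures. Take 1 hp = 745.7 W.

0.19

Converting, Q̇_H = 9.000 hp = 6711 W, so COP_actual = Q̇_H/Ẇ = 6711/4190 = 1.602.
In absolute terms T_C = 261.48 K and T_H = 296.82 K, so ΔT = 35.33 K.
COP_Carnot = T_H/ΔT = 296.82/35.33 = 8.400.
η_II = COP_actual/COP_Carnot = 1.602/8.400 = 0.1907.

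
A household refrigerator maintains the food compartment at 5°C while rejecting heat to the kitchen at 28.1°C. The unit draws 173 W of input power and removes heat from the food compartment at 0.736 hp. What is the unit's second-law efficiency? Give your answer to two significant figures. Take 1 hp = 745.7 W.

0.26

Converting, Q̇_C = 0.7360 hp = 548.8 W, so COP_actual = Q̇_C/Ẇ = 548.8/173.0 = 3.172.
In absolute terms T_C = 278.15 K and T_H = 301.25 K, so ΔT = 23.10 K.
COP_Carnot = T_C/ΔT = 278.15/23.10 = 12.04.
η_II = COP_actual/COP_Carnot = 3.172/12.04 = 0.2635.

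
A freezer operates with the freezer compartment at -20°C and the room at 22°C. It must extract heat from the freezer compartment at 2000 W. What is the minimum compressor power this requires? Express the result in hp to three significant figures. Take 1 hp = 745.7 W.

0.445 hp

In absolute terms T_C = 253.15 K and T_H = 295.15 K, so ΔT = 42.00 K.
COP_Carnot = T_C/ΔT = 253.15/42.00 = 6.027.
Ẇ_min = Q̇/COP_Carnot = 2000/6.027 = 331.8 W = 0.4450 hp.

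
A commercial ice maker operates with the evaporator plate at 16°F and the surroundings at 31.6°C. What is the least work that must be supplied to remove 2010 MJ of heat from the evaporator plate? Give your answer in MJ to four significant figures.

In absolute terms T_C = 264.26 K and T_H = 304.75 K, so ΔT = 40.49 K.
The reversible limit is COP_R = T_C/ΔT = 6.527, so W_min = Q_C/COP = Q_C·ΔT/T_C.
W_min = 2010 × 40.49/264.26 = 308.0 MJ.

308.0 MJ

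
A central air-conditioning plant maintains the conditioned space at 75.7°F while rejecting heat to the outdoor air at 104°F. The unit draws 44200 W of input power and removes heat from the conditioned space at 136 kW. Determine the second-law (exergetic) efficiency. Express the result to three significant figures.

0.163

Converting, Q̇_C = 136.0 kW = 136000 W, so COP_actual = Q̇_C/Ẇ = 136000/44200 = 3.077.
In absolute terms T_C = 297.43 K and T_H = 313.15 K, so ΔT = 15.72 K.
COP_Carnot = T_C/ΔT = 297.43/15.72 = 18.92.
η_II = COP_actual/COP_Carnot = 3.077/18.92 = 0.1626.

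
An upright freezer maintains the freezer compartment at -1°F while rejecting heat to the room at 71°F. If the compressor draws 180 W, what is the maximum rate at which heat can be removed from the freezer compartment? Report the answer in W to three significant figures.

1150 W

In absolute terms T_C = 254.82 K and T_H = 294.82 K, so ΔT = 40.00 K.
COP_Carnot = T_C/ΔT = 254.82/40.00 = 6.370.
Q̇_max = COP_Carnot × Ẇ = 6.370 × 180.0 W = 1147 W.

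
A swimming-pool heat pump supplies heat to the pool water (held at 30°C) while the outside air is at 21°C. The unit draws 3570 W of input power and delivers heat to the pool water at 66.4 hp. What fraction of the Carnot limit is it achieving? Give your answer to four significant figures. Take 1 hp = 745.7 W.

0.4118

Converting, Q̇_H = 66.40 hp = 49510 W, so COP_actual = Q̇_H/Ẇ = 49510/3570 = 13.87.
In absolute terms T_C = 294.15 K and T_H = 303.15 K, so ΔT = 9.000 K.
COP_Carnot = T_H/ΔT = 303.15/9.000 = 33.68.
η_II = COP_actual/COP_Carnot = 13.87/33.68 = 0.4118.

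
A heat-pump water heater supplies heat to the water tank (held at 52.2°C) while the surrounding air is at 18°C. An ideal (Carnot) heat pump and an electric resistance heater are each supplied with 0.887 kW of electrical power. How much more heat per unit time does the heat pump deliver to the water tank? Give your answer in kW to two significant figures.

7.6 kW

In absolute terms T_C = 291.15 K and T_H = 325.35 K, so ΔT = 34.20 K.
COP_Carnot = T_H/ΔT = 325.35/34.20 = 9.513.
The heat pump delivers Q̇_H = COP × Ẇ = 8.438 kW; the resistance heater delivers Ẇ = 0.8870 kW.
Extra = (COP − 1)·Ẇ = 7.551 kW.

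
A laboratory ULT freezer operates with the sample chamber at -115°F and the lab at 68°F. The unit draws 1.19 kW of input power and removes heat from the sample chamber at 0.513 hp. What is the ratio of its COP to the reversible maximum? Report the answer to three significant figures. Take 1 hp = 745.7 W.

0.171

Converting, Q̇_C = 0.5130 hp = 0.3825 kW, so COP_actual = Q̇_C/Ẇ = 0.3825/1.190 = 0.3215.
In absolute terms T_C = 191.48 K and T_H = 293.15 K, so ΔT = 101.7 K.
COP_Carnot = T_C/ΔT = 191.48/101.7 = 1.883.
η_II = COP_actual/COP_Carnot = 0.3215/1.883 = 0.1707.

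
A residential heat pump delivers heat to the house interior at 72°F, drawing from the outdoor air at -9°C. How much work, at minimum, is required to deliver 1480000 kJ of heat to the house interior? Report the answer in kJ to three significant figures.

156000 kJ

In absolute terms T_C = 264.15 K and T_H = 295.37 K, so ΔT = 31.22 K.
The reversible limit is COP_HP = T_H/ΔT = 9.460, so W_min = Q_H/COP = Q_H·ΔT/T_H.
W_min = 1480000 × 31.22/295.37 = 156400 kJ.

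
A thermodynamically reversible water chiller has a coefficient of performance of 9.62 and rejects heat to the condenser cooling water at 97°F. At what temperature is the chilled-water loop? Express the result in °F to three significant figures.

For a Carnot refrigerator COP_R = T_C/(T_H − T_C), so T_C = COP·T_H/(1 + COP).
With T_H = 309.26 K, T_C = 9.62 × 309.26/10.62 = 280.14 K.
Converting, 280.14 K = 44.58°F.

44.6 °F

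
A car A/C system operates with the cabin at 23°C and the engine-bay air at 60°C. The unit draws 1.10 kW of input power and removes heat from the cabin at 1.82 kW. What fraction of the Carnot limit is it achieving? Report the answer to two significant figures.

COP_actual = Q̇_C/Ẇ = 1.820/1.100 = 1.655.
In absolute terms T_C = 296.15 K and T_H = 333.15 K, so ΔT = 37.00 K.
COP_Carnot = T_C/ΔT = 296.15/37.00 = 8.004.
η_II = COP_actual/COP_Carnot = 1.655/8.004 = 0.2067.

0.21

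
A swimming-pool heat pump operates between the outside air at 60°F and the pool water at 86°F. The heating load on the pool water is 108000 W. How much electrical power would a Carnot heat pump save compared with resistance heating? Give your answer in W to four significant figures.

In absolute terms T_C = 288.71 K and T_H = 303.15 K, so ΔT = 14.44 K.
COP_Carnot = T_H/ΔT = 303.15/14.44 = 20.99.
Resistance heating needs Ẇ_res = Q̇_H = 108000 W; the reversible heat pump needs only Ẇ_hp = Q̇_H/COP = 5146 W.
Saving = 108000 − 5146 = 102900 W.

102900 W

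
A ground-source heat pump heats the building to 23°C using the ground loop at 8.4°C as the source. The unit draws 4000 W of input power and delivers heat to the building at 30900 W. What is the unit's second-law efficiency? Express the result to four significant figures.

0.3808

COP_actual = Q̇_H/Ẇ = 30900/4000 = 7.725.
In absolute terms T_C = 281.55 K and T_H = 296.15 K, so ΔT = 14.60 K.
COP_Carnot = T_H/ΔT = 296.15/14.60 = 20.28.
η_II = COP_actual/COP_Carnot = 7.725/20.28 = 0.3808.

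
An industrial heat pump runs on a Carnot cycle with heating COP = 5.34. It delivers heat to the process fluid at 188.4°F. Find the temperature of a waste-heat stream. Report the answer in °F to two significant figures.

COP_HP = T_H/(T_H − T_C) gives T_H − T_C = T_H/COP.
With T_H = 360.04 K, T_C = 360.04 × (1 − 1/5.34) = 292.62 K.
Converting, 292.62 K = 67.04°F.

67 °F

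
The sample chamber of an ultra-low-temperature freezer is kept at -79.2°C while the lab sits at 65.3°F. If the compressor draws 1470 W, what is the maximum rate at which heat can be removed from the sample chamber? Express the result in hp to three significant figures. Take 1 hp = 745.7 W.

In absolute terms T_C = 193.95 K and T_H = 291.65 K, so ΔT = 97.70 K.
COP_Carnot = T_C/ΔT = 193.95/97.70 = 1.985.
Q̇_max = COP_Carnot × Ẇ = 1.985 × 1470 W = 2918 W = 3.913 hp.

3.91 hp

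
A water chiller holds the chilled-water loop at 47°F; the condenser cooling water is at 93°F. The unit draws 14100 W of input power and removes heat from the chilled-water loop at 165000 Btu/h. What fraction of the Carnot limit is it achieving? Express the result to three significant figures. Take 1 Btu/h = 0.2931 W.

0.311

Converting, Q̇_C = 165000 Btu/h = 48360 W, so COP_actual = Q̇_C/Ẇ = 48360/14100 = 3.430.
In absolute terms T_C = 281.48 K and T_H = 307.04 K, so ΔT = 25.56 K.
COP_Carnot = T_C/ΔT = 281.48/25.56 = 11.01.
η_II = COP_actual/COP_Carnot = 3.430/11.01 = 0.3114.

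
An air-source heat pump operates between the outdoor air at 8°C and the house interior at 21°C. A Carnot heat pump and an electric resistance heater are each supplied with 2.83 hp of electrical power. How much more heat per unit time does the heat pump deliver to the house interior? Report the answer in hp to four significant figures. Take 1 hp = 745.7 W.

61.20 hp

In absolute terms T_C = 281.15 K and T_H = 294.15 K, so ΔT = 13.00 K.
COP_Carnot = T_H/ΔT = 294.15/13.00 = 22.63.
The heat pump delivers Q̇_H = COP × Ẇ = 64.03 hp; the resistance heater delivers Ẇ = 2.830 hp.
Extra = (COP − 1)·Ẇ = 61.20 hp.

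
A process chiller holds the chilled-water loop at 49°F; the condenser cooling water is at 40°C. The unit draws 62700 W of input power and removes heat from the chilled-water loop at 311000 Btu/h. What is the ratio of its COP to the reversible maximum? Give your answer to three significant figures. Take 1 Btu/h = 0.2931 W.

0.157

Converting, Q̇_C = 311000 Btu/h = 91150 W, so COP_actual = Q̇_C/Ẇ = 91150/62700 = 1.454.
In absolute terms T_C = 282.59 K and T_H = 313.15 K, so ΔT = 30.56 K.
COP_Carnot = T_C/ΔT = 282.59/30.56 = 9.249.
η_II = COP_actual/COP_Carnot = 1.454/9.249 = 0.1572.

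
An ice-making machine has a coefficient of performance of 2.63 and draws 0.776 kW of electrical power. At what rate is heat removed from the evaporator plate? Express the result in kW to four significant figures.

Q̇_C = COP × Ẇ = 2.63 × 0.7760 = 2.041 kW.

2.041 kW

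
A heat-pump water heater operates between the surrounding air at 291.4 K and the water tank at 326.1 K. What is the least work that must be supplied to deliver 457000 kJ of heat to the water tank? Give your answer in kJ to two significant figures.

The reservoir spacing is ΔT = 326.1 − 291.4 = 34.70 K.
The reversible limit is COP_HP = T_H/ΔT = 9.398, so W_min = Q_H/COP = Q_H·ΔT/T_H.
W_min = 457000 × 34.70/326.10 = 48630 kJ.

49000 kJ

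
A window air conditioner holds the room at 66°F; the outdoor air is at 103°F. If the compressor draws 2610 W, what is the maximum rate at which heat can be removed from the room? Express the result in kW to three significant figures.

37.1 kW

In absolute terms T_C = 292.04 K and T_H = 312.59 K, so ΔT = 20.56 K.
COP_Carnot = T_C/ΔT = 292.04/20.56 = 14.21.
Q̇_max = COP_Carnot × Ẇ = 14.21 × 2610 W = 37080 W = 37.08 kW.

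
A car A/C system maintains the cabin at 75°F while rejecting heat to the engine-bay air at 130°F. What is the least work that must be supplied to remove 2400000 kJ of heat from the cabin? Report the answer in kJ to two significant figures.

250000 kJ

In absolute terms T_C = 297.04 K and T_H = 327.59 K, so ΔT = 30.56 K.
The reversible limit is COP_R = T_C/ΔT = 9.721, so W_min = Q_C/COP = Q_C·ΔT/T_C.
W_min = 2400000 × 30.56/297.04 = 246900 kJ.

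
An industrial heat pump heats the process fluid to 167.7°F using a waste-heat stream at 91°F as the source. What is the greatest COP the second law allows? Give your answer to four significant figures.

8.180

In absolute terms T_C = 305.93 K and T_H = 348.54 K, so ΔT = 42.61 K.
For a reversible cycle, COP_Carnot = T_H/ΔT = 348.54/42.61 = 8.180.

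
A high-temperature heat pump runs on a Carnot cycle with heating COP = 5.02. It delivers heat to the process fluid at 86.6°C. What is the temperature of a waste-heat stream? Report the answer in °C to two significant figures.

COP_HP = T_H/(T_H − T_C) gives T_H − T_C = T_H/COP.
With T_H = 359.75 K, T_C = 359.75 × (1 − 1/5.02) = 288.09 K.
Converting, 288.09 K = 14.94°C.

15 °C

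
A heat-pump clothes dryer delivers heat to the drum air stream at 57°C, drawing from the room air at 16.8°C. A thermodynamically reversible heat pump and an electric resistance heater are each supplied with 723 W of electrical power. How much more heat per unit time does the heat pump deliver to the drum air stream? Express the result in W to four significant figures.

In absolute terms T_C = 289.95 K and T_H = 330.15 K, so ΔT = 40.20 K.
COP_Carnot = T_H/ΔT = 330.15/40.20 = 8.213.
The heat pump delivers Q̇_H = COP × Ẇ = 5938 W; the resistance heater delivers Ẇ = 723.0 W.
Extra = (COP − 1)·Ẇ = 5215 W.

5215 W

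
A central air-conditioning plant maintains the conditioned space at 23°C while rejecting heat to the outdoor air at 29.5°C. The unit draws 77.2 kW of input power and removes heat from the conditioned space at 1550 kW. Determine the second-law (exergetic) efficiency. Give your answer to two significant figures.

0.44

COP_actual = Q̇_C/Ẇ = 1550/77.20 = 20.08.
In absolute terms T_C = 296.15 K and T_H = 302.65 K, so ΔT = 6.500 K.
COP_Carnot = T_C/ΔT = 296.15/6.500 = 45.56.
η_II = COP_actual/COP_Carnot = 20.08/45.56 = 0.4407.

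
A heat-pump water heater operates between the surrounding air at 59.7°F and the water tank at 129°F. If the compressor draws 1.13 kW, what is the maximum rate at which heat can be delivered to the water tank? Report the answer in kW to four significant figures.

In absolute terms T_C = 288.54 K and T_H = 327.04 K, so ΔT = 38.50 K.
COP_Carnot = T_H/ΔT = 327.04/38.50 = 8.495.
Q̇_max = COP_Carnot × Ẇ = 8.495 × 1.130 kW = 9.599 kW.

9.599 kW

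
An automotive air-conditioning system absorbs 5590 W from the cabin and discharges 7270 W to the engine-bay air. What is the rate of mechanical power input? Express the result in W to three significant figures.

For a cyclic device the first law requires Q̇_H = Q̇_C + Ẇ.
Ẇ = Q̇_H − Q̇_C = 1680 W.

1680 W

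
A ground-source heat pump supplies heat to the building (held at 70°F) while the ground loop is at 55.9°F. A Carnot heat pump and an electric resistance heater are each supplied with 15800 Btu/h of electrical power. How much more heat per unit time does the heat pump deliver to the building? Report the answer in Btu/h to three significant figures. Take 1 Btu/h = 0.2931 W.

In absolute terms T_C = 286.43 K and T_H = 294.26 K, so ΔT = 7.833 K.
COP_Carnot = T_H/ΔT = 294.26/7.833 = 37.57.
The heat pump delivers Q̇_H = COP × Ẇ = 593500 Btu/h; the resistance heater delivers Ẇ = 15800 Btu/h.
Extra = (COP − 1)·Ẇ = 577700 Btu/h.

578000 Btu/h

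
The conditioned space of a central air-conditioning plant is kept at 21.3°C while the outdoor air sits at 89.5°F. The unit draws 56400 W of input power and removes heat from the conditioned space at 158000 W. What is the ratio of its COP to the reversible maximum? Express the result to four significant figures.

0.1013

COP_actual = Q̇_C/Ẇ = 158000/56400 = 2.801.
In absolute terms T_C = 294.45 K and T_H = 305.09 K, so ΔT = 10.64 K.
COP_Carnot = T_C/ΔT = 294.45/10.64 = 27.66.
η_II = COP_actual/COP_Carnot = 2.801/27.66 = 0.1013.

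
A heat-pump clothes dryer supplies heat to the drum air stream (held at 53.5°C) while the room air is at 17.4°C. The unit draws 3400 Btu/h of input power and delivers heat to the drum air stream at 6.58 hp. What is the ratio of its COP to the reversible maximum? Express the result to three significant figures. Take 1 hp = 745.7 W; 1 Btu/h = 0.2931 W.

Converting, Q̇_H = 6.580 hp = 16740 Btu/h, so COP_actual = Q̇_H/Ẇ = 16740/3400 = 4.924.
In absolute terms T_C = 290.55 K and T_H = 326.65 K, so ΔT = 36.10 K.
COP_Carnot = T_H/ΔT = 326.65/36.10 = 9.048.
η_II = COP_actual/COP_Carnot = 4.924/9.048 = 0.5442.

0.544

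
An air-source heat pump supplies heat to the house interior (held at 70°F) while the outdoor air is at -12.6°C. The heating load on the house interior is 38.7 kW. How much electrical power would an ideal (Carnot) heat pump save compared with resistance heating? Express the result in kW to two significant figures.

In absolute terms T_C = 260.55 K and T_H = 294.26 K, so ΔT = 33.71 K.
COP_Carnot = T_H/ΔT = 294.26/33.71 = 8.729.
Resistance heating needs Ẇ_res = Q̇_H = 38.70 kW; the reversible heat pump needs only Ẇ_hp = Q̇_H/COP = 4.434 kW.
Saving = 38.70 − 4.434 = 34.27 kW.

34 kW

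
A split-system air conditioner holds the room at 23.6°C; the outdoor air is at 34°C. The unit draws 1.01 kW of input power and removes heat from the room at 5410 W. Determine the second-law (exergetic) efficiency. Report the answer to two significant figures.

0.19

Converting, Q̇_C = 5410 W = 5.410 kW, so COP_actual = Q̇_C/Ẇ = 5.410/1.010 = 5.356.
In absolute terms T_C = 296.75 K and T_H = 307.15 K, so ΔT = 10.40 K.
COP_Carnot = T_C/ΔT = 296.75/10.40 = 28.53.
η_II = COP_actual/COP_Carnot = 5.356/28.53 = 0.1877.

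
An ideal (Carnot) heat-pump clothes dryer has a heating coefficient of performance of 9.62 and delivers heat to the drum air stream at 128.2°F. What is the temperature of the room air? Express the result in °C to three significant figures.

19.5 °C

COP_HP = T_H/(T_H − T_C) gives T_H − T_C = T_H/COP.
With T_H = 326.59 K, T_C = 326.59 × (1 − 1/9.62) = 292.64 K.
Converting, 292.64 K = 19.49°C.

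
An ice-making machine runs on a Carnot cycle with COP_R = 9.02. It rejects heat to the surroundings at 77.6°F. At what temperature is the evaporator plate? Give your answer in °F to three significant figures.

For a Carnot refrigerator COP_R = T_C/(T_H − T_C), so T_C = COP·T_H/(1 + COP).
With T_H = 298.48 K, T_C = 9.02 × 298.48/10.02 = 268.69 K.
Converting, 268.69 K = 23.98°F.

24.0 °F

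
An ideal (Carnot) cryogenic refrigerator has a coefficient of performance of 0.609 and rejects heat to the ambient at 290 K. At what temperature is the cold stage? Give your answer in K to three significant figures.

110 K

For a Carnot refrigerator COP_R = T_C/(T_H − T_C), so T_C = COP·T_H/(1 + COP).
With T_H = 290.00 K, T_C = 0.609 × 290.00/1.609 = 109.76 K.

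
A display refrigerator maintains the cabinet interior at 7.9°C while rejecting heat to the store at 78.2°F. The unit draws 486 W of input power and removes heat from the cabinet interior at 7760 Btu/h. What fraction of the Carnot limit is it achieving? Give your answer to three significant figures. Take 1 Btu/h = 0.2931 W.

Converting, Q̇_C = 7760 Btu/h = 2274 W, so COP_actual = Q̇_C/Ẇ = 2274/486.0 = 4.680.
In absolute terms T_C = 281.05 K and T_H = 298.82 K, so ΔT = 17.77 K.
COP_Carnot = T_C/ΔT = 281.05/17.77 = 15.82.
η_II = COP_actual/COP_Carnot = 4.680/15.82 = 0.2958.

0.296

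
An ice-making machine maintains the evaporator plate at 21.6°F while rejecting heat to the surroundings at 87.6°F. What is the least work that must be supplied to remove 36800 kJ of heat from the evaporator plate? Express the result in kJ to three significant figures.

In absolute terms T_C = 267.37 K and T_H = 304.04 K, so ΔT = 36.67 K.
The reversible limit is COP_R = T_C/ΔT = 7.292, so W_min = Q_C/COP = Q_C·ΔT/T_C.
W_min = 36800 × 36.67/267.37 = 5047 kJ.

5050 kJ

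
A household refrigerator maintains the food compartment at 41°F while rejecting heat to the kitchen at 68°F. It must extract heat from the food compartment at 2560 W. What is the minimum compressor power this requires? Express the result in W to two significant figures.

140 W

In absolute terms T_C = 278.15 K and T_H = 293.15 K, so ΔT = 15.00 K.
COP_Carnot = T_C/ΔT = 278.15/15.00 = 18.54.
Ẇ_min = Q̇/COP_Carnot = 2560/18.54 = 138.1 W.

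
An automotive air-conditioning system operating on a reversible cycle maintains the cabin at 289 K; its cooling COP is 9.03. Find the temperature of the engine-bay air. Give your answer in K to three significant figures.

COP_R = T_C/(T_H − T_C) gives T_H − T_C = T_C/COP.
With T_C = 289.00 K, T_H = 289.00 × (1 + 1/9.03) = 321.00 K.

321 K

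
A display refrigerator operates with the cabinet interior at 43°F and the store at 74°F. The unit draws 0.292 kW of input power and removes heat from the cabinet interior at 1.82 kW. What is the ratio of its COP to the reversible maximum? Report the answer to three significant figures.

0.384

COP_actual = Q̇_C/Ẇ = 1.820/0.2920 = 6.233.
In absolute terms T_C = 279.26 K and T_H = 296.48 K, so ΔT = 17.22 K.
COP_Carnot = T_C/ΔT = 279.26/17.22 = 16.22.
η_II = COP_actual/COP_Carnot = 6.233/16.22 = 0.3844.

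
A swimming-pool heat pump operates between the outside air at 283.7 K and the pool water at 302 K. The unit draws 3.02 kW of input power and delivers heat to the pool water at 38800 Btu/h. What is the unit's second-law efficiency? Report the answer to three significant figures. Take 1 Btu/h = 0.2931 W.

0.228

Converting, Q̇_H = 38800 Btu/h = 11.37 kW, so COP_actual = Q̇_H/Ẇ = 11.37/3.020 = 3.766.
The reservoir spacing is ΔT = 302 − 283.7 = 18.30 K.
COP_Carnot = T_H/ΔT = 302.00/18.30 = 16.50.
η_II = COP_actual/COP_Carnot = 3.766/16.50 = 0.2282.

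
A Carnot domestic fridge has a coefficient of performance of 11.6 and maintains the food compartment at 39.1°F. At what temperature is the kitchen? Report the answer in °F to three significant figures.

COP_R = T_C/(T_H − T_C) gives T_H − T_C = T_C/COP.
With T_C = 277.09 K, T_H = 277.09 × (1 + 1/11.6) = 300.98 K.
Converting, 300.98 K = 82.10°F.

82.1 °F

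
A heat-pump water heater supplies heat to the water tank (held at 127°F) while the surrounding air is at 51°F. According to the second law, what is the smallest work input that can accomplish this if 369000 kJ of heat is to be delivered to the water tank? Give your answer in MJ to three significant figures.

47.8 MJ

In absolute terms T_C = 283.71 K and T_H = 325.93 K, so ΔT = 42.22 K.
The reversible limit is COP_HP = T_H/ΔT = 7.719, so W_min = Q_H/COP = Q_H·ΔT/T_H.
W_min = 369000 × 42.22/325.93 = 47800 kJ = 47.80 MJ.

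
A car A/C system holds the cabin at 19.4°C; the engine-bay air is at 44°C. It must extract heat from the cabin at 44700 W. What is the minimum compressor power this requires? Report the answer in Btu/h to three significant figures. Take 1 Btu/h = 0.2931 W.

12800 Btu/h

In absolute terms T_C = 292.55 K and T_H = 317.15 K, so ΔT = 24.60 K.
COP_Carnot = T_C/ΔT = 292.55/24.60 = 11.89.
Ẇ_min = Q̇/COP_Carnot = 44700/11.89 = 3759 W = 12820 Btu/h.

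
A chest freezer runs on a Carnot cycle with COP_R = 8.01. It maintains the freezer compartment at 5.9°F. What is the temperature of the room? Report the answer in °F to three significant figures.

COP_R = T_C/(T_H − T_C) gives T_H − T_C = T_C/COP.
With T_C = 258.65 K, T_H = 258.65 × (1 + 1/8.01) = 290.94 K.
Converting, 290.94 K = 64.02°F.

64.0 °F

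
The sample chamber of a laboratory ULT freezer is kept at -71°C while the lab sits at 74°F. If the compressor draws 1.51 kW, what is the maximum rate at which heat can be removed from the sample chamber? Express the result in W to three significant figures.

3240 W

In absolute terms T_C = 202.15 K and T_H = 296.48 K, so ΔT = 94.33 K.
COP_Carnot = T_C/ΔT = 202.15/94.33 = 2.143.
Q̇_max = COP_Carnot × Ẇ = 2.143 × 1.510 kW = 3.236 kW = 3236 W.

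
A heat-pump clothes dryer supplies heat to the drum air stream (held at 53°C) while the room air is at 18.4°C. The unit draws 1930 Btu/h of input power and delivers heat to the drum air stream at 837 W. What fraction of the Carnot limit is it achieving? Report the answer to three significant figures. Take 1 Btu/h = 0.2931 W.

Converting, Q̇_H = 837.0 W = 2856 Btu/h, so COP_actual = Q̇_H/Ẇ = 2856/1930 = 1.480.
In absolute terms T_C = 291.55 K and T_H = 326.15 K, so ΔT = 34.60 K.
COP_Carnot = T_H/ΔT = 326.15/34.60 = 9.426.
η_II = COP_actual/COP_Carnot = 1.480/9.426 = 0.1570.

0.157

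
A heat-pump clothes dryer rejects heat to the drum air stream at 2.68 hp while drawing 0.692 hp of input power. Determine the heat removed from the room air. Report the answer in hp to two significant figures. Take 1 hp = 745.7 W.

2.0 hp

For a cyclic device the first law requires Q̇_H = Q̇_C + Ẇ.
Q̇_C = Q̇_H − Ẇ = 1.988 hp.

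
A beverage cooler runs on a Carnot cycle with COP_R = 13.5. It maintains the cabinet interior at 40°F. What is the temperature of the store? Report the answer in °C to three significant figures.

COP_R = T_C/(T_H − T_C) gives T_H − T_C = T_C/COP.
With T_C = 277.59 K, T_H = 277.59 × (1 + 1/13.5) = 298.16 K.
Converting, 298.16 K = 25.01°C.

25.0 °C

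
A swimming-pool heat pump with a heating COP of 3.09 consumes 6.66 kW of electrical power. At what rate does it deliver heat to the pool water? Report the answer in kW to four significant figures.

20.58 kW

Q̇_H = COP_HP × Ẇ = 3.09 × 6.660 = 20.58 kW.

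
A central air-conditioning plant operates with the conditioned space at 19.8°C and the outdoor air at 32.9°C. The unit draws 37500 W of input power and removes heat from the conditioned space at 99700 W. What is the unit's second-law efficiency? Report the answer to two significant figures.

0.12

COP_actual = Q̇_C/Ẇ = 99700/37500 = 2.659.
In absolute terms T_C = 292.95 K and T_H = 306.05 K, so ΔT = 13.10 K.
COP_Carnot = T_C/ΔT = 292.95/13.10 = 22.36.
η_II = COP_actual/COP_Carnot = 2.659/22.36 = 0.1189.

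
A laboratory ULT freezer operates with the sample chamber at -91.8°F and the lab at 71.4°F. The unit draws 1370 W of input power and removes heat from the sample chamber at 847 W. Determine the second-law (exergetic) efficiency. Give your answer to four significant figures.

0.2743

COP_actual = Q̇_C/Ẇ = 847.0/1370 = 0.6182.
In absolute terms T_C = 204.37 K and T_H = 295.04 K, so ΔT = 90.67 K.
COP_Carnot = T_C/ΔT = 204.37/90.67 = 2.254.
η_II = COP_actual/COP_Carnot = 0.6182/2.254 = 0.2743.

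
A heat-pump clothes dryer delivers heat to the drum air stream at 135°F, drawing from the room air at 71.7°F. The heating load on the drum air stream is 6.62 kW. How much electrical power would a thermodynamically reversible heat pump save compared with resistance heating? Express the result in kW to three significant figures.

5.92 kW

In absolute terms T_C = 295.21 K and T_H = 330.37 K, so ΔT = 35.17 K.
COP_Carnot = T_H/ΔT = 330.37/35.17 = 9.394.
Resistance heating needs Ẇ_res = Q̇_H = 6.620 kW; the reversible heat pump needs only Ẇ_hp = Q̇_H/COP = 0.7047 kW.
Saving = 6.620 − 0.7047 = 5.915 kW.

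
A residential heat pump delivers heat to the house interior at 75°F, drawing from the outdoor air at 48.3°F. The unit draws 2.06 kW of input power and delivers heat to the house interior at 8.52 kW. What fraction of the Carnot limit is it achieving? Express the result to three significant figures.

0.207

COP_actual = Q̇_H/Ẇ = 8.520/2.060 = 4.136.
In absolute terms T_C = 282.21 K and T_H = 297.04 K, so ΔT = 14.83 K.
COP_Carnot = T_H/ΔT = 297.04/14.83 = 20.03.
η_II = COP_actual/COP_Carnot = 4.136/20.03 = 0.2065.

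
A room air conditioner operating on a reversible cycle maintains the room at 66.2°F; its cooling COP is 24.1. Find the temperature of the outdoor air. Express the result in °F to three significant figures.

88.0 °F

COP_R = T_C/(T_H − T_C) gives T_H − T_C = T_C/COP.
With T_C = 292.15 K, T_H = 292.15 × (1 + 1/24.1) = 304.27 K.
Converting, 304.27 K = 88.02°F.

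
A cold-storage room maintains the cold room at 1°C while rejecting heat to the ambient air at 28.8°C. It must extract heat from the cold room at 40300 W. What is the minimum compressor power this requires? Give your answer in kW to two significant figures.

In absolute terms T_C = 274.15 K and T_H = 301.95 K, so ΔT = 27.80 K.
COP_Carnot = T_C/ΔT = 274.15/27.80 = 9.862.
Ẇ_min = Q̇/COP_Carnot = 40300/9.862 = 4087 W = 4.087 kW.

4.1 kW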